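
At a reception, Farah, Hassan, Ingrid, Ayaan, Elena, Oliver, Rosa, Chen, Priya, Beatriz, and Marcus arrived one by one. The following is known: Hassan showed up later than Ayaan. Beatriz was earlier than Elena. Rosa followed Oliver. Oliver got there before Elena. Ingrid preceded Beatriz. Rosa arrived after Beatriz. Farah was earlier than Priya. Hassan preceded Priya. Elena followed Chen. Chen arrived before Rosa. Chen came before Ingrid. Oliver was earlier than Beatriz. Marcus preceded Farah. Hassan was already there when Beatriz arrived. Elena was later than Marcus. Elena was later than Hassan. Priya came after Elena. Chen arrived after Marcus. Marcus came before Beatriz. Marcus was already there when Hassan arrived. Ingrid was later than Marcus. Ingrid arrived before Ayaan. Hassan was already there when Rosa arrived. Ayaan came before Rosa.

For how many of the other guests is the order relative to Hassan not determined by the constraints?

Forced before Hassan: Ayaan, Chen, Ingrid, and Marcus; forced after Hassan: Beatriz, Elena, Priya, and Rosa.
That leaves Farah and Oliver with no forced order relative to Hassan — 2.

2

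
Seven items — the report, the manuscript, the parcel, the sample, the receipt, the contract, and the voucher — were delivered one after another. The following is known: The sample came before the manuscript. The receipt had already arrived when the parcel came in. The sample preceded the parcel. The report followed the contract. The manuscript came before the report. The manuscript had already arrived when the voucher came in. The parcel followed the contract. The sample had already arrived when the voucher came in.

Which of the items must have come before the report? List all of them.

the contract, the manuscript, the sample

Directly stated before the report: the contract and the manuscript.
The sample reaches the report via the sample → the manuscript → the report.
No chain forces the voucher (or any of the others) ahead of the report.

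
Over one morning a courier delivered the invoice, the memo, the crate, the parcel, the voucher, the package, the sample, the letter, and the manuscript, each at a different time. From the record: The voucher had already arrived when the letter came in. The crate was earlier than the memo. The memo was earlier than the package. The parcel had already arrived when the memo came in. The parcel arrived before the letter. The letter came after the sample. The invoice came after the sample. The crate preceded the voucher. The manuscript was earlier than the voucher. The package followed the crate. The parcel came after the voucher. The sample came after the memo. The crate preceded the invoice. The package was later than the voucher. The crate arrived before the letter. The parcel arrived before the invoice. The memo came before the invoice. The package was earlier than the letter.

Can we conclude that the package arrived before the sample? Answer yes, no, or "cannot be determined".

No chain of stated constraints runs from the package to the sample, and none runs from the sample to the package either.
So the relative order of the package and the sample is not fixed by the given facts.

cannot be determined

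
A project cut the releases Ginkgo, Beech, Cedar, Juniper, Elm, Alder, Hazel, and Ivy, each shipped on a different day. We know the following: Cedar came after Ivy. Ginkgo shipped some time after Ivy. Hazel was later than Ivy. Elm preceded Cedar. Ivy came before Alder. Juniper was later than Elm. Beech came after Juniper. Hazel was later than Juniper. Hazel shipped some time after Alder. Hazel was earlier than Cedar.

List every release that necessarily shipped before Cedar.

Directly stated before Cedar: Elm, Hazel, and Ivy.
Alder reaches Cedar via Alder → Hazel → Cedar.
Juniper reaches Cedar via Juniper → Hazel → Cedar.
No chain forces Ginkgo (or any of the others) ahead of Cedar.

Alder, Elm, Hazel, Ivy, Juniper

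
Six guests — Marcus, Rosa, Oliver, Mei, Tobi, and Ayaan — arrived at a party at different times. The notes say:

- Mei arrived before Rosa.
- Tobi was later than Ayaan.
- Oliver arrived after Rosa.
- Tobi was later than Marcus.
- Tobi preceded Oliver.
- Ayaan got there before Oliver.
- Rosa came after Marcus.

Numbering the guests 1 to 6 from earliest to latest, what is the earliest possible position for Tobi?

3

Ayaan and Marcus must both come before Tobi — 2 forced predecessors.
Nothing else is forced ahead of Tobi, so their earliest slot is position 2 + 1 = 3.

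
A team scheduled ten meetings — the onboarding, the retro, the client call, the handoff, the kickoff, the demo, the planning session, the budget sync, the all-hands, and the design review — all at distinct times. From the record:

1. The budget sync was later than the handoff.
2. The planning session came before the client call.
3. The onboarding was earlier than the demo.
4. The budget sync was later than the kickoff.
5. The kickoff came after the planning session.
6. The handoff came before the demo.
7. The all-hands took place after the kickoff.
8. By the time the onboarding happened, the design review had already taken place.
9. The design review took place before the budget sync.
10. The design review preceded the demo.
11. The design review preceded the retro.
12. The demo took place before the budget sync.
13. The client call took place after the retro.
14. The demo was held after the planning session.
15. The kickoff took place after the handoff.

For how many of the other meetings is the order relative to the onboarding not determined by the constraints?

6

Forced before the onboarding: the design review; forced after the onboarding: the budget sync and the demo.
That leaves the all-hands, the client call, the handoff, the kickoff, the planning session, and the retro with no forced order relative to the onboarding — 6.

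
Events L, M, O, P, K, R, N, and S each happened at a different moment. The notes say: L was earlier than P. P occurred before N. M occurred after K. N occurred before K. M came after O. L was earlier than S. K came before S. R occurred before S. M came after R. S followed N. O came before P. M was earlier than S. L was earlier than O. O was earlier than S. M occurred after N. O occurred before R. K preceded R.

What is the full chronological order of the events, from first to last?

L, O, P, N, K, R, M, S

The constraints fix every adjacent pair, so only one ordering works:
L → O → P → N → K → R → M → S.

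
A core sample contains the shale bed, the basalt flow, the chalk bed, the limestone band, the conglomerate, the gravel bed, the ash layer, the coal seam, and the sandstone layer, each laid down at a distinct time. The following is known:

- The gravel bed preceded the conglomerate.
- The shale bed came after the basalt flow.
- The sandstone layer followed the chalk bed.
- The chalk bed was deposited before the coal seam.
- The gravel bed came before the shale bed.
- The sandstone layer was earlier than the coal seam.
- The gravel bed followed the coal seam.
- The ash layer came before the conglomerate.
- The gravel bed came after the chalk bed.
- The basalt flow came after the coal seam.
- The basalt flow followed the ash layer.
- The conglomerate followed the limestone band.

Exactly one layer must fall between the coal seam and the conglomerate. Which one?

Tracing the constraints gives the coal seam → the gravel bed → the conglomerate, so the gravel bed sits after the coal seam and before the conglomerate.
No other layer is forced both after the coal seam and before the conglomerate.

the gravel bed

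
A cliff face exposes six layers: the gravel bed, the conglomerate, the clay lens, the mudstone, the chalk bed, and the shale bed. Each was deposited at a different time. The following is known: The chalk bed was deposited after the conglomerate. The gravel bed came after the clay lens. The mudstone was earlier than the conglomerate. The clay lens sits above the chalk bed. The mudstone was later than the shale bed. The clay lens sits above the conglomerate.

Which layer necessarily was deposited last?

Every other layer has a chain of constraints placing it before the gravel bed, so the gravel bed is last.

the gravel bed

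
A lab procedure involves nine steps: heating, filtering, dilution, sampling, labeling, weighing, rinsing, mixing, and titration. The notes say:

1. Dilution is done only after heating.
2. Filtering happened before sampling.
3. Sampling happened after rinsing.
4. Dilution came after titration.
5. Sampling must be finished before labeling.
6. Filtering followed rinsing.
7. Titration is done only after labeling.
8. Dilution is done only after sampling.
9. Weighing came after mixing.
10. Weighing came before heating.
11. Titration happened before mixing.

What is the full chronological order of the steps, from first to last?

rinsing, filtering, sampling, labeling, titration, mixing, weighing, heating, dilution

The constraints fix every adjacent pair, so only one ordering works:
rinsing → filtering → sampling → labeling → titration → mixing → weighing → heating → dilution.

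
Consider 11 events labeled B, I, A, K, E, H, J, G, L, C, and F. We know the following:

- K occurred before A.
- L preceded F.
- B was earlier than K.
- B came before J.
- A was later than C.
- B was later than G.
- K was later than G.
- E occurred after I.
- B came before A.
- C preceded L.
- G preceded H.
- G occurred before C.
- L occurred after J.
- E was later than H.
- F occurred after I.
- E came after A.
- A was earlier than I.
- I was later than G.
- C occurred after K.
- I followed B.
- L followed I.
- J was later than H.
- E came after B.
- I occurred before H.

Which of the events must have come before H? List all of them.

A, B, C, G, I, K

Directly stated before H: G and I.
A reaches H via A → I → H.
B reaches H via B → I → H.
C reaches H via C → A → I → H.
Likewise K reaches H by chaining the stated constraints.
No chain forces F (or any of the others) ahead of H.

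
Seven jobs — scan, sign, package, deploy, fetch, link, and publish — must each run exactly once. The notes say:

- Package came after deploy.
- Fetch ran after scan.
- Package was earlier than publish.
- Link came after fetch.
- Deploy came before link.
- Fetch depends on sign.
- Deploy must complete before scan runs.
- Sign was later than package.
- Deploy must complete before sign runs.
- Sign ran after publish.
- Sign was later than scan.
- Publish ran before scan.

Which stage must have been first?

Deploy has a chain of constraints placing it before every other stage, so deploy must be first.

deploy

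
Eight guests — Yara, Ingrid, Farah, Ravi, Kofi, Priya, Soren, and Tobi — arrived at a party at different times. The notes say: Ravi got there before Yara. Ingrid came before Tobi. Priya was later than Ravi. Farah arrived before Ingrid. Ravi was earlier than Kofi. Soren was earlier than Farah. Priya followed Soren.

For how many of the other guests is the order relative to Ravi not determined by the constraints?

Forced after Ravi: Kofi, Priya, and Yara.
That leaves Farah, Ingrid, Soren, and Tobi with no forced order relative to Ravi — 4.

4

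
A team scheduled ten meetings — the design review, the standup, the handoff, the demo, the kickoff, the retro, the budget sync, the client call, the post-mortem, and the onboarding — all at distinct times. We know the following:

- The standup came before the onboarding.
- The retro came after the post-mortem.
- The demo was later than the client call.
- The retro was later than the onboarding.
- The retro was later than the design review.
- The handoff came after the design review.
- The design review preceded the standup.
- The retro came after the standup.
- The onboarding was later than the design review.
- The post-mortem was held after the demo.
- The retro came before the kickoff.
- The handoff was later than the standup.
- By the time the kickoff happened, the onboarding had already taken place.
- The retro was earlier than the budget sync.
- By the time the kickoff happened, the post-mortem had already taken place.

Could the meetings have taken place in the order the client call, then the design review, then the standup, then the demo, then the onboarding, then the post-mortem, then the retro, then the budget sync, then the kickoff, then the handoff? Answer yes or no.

Check each stated constraint against the proposed order — e.g. the standup is ahead of the handoff; the design review is ahead of the handoff. Every pair is in the required order; nothing is violated.

yes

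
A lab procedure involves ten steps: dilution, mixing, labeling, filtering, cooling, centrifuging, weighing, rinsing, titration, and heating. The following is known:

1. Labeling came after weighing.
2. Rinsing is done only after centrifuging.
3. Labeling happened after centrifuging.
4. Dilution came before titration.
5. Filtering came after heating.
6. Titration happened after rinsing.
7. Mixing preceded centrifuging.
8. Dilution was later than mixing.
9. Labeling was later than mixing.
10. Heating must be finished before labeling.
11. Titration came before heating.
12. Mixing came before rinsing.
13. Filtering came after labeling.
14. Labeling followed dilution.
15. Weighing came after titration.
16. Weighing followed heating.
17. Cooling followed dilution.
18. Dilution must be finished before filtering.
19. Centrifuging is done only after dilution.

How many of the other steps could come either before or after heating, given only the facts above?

1

Forced before heating: centrifuging, dilution, mixing, rinsing, and titration; forced after heating: filtering, labeling, and weighing.
That leaves cooling with no forced order relative to heating — 1.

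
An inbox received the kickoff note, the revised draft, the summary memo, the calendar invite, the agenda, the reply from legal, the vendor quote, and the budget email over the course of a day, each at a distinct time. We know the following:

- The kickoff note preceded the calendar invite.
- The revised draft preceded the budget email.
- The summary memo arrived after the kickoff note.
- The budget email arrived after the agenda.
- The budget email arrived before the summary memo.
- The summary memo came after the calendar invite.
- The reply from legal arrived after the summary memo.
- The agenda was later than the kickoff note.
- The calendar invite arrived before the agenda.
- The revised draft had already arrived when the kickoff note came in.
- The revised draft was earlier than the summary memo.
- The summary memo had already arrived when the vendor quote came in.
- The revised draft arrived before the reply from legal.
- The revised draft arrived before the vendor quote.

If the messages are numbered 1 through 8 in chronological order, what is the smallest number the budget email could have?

The agenda, the calendar invite, the kickoff note, and the revised draft must all come before the budget email — 4 forced predecessors.
Nothing else is forced ahead of the budget email, so its earliest slot is position 4 + 1 = 5.

5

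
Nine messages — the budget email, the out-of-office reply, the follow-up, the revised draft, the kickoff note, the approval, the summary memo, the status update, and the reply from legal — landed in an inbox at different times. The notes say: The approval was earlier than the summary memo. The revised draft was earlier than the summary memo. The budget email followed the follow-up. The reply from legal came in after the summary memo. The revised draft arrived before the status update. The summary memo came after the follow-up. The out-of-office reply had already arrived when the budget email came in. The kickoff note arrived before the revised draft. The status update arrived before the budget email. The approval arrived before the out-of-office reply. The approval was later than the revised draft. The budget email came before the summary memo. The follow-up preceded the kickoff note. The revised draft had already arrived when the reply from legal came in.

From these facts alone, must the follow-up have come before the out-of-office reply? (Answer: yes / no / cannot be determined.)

Chain the constraints: the follow-up → the kickoff note → the revised draft → the approval → the out-of-office reply. Each link is directly stated, so the follow-up comes before the out-of-office reply.

yes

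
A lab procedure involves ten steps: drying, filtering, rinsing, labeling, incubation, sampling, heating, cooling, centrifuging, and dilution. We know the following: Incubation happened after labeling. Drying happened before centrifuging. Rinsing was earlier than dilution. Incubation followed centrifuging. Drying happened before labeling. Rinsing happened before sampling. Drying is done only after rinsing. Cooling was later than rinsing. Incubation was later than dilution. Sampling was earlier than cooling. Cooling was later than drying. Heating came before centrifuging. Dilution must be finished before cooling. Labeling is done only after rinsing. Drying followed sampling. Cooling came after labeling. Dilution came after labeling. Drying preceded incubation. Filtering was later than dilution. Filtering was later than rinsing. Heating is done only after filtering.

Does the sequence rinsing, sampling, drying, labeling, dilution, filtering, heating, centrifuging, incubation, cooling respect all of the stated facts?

yes

Check each stated constraint against the proposed order — e.g. sampling is ahead of cooling; rinsing is ahead of cooling. Every pair is in the required order; nothing is violated.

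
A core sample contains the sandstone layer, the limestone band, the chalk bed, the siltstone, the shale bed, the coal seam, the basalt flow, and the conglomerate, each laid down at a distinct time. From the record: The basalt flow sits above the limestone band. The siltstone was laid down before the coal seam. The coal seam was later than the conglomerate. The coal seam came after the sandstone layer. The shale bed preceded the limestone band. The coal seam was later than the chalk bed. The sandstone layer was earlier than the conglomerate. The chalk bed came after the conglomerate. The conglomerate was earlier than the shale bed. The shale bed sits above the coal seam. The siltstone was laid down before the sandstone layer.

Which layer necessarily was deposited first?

The siltstone has a chain of constraints placing it before every other layer, so the siltstone must be first.

the siltstone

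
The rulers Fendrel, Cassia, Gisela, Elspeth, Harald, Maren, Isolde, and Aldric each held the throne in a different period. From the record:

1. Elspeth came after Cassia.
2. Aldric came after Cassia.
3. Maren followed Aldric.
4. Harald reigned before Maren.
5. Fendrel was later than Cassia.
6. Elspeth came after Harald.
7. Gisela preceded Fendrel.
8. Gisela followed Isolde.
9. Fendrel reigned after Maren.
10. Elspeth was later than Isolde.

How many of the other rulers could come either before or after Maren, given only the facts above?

3

Forced before Maren: Aldric, Cassia, and Harald; forced after Maren: Fendrel.
That leaves Elspeth, Gisela, and Isolde with no forced order relative to Maren — 3.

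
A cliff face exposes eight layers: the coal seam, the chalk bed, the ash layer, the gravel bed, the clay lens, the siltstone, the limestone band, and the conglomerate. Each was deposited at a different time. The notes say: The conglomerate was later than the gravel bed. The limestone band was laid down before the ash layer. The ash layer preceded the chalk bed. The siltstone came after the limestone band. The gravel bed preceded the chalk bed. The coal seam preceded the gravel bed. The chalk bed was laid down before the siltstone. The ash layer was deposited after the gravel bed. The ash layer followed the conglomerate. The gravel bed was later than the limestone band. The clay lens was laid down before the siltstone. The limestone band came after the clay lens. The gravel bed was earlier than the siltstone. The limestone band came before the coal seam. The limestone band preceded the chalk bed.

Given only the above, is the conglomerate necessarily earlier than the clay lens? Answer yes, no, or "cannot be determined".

no

Tracing the constraints gives the clay lens → the limestone band → the gravel bed → the conglomerate, so the clay lens must come before the conglomerate.
That means the conglomerate cannot be before the clay lens.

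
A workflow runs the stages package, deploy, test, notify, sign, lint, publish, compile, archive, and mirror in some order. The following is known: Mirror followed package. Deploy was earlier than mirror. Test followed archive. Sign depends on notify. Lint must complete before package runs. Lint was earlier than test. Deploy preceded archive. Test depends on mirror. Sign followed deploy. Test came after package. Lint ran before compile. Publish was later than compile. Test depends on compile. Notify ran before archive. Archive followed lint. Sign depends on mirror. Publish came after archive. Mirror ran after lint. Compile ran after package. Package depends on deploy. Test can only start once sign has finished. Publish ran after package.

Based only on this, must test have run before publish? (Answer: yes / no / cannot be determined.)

No chain of stated constraints runs from test to publish, and none runs from publish to test either.
So the relative order of test and publish is not fixed by the given facts.

cannot be determined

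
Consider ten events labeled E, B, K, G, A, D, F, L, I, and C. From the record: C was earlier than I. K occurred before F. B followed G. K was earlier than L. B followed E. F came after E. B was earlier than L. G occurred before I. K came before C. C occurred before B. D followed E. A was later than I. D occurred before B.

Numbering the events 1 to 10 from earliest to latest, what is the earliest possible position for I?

4

C, G, and K must all come before I — 3 forced predecessors.
Nothing else is forced ahead of I, so its earliest slot is position 3 + 1 = 4.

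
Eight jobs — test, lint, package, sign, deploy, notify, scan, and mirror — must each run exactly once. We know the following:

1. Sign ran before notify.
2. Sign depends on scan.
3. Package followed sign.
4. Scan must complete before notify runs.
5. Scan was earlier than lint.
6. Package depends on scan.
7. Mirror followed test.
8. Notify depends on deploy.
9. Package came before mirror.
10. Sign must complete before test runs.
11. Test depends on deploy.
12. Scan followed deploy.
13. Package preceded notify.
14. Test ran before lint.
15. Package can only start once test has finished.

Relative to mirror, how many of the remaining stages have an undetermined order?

Forced before mirror: deploy, package, scan, sign, and test.
That leaves lint and notify with no forced order relative to mirror — 2.

2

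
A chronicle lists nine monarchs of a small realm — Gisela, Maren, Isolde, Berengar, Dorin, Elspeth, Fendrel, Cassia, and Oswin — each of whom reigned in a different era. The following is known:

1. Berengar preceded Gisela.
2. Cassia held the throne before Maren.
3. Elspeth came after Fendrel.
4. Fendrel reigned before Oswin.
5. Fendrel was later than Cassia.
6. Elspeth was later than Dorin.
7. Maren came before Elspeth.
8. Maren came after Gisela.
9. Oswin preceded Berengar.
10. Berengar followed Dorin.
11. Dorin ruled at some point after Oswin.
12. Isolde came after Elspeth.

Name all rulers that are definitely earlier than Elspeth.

Directly stated before Elspeth: Dorin, Fendrel, and Maren.
Berengar reaches Elspeth via Berengar → Gisela → Maren → Elspeth.
Cassia reaches Elspeth via Cassia → Maren → Elspeth.
Gisela reaches Elspeth via Gisela → Maren → Elspeth.
Likewise Oswin reaches Elspeth by chaining the stated constraints.
No chain forces Isolde ahead of Elspeth.

Berengar, Cassia, Dorin, Fendrel, Gisela, Maren, Oswin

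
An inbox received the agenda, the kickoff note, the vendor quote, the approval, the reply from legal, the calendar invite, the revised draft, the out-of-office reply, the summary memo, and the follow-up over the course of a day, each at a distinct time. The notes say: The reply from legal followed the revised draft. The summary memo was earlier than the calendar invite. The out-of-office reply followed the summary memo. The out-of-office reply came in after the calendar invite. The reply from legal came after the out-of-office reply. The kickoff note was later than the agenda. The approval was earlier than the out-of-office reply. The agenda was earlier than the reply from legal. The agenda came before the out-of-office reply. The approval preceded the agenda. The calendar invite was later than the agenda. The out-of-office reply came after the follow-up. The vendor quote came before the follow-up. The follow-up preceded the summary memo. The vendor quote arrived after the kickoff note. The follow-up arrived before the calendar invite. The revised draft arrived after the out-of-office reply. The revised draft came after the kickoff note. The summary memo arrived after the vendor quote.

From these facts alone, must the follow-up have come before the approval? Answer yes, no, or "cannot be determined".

no

Tracing the constraints gives the approval → the agenda → the kickoff note → the vendor quote → the follow-up, so the approval must come before the follow-up.
That means the follow-up cannot be before the approval.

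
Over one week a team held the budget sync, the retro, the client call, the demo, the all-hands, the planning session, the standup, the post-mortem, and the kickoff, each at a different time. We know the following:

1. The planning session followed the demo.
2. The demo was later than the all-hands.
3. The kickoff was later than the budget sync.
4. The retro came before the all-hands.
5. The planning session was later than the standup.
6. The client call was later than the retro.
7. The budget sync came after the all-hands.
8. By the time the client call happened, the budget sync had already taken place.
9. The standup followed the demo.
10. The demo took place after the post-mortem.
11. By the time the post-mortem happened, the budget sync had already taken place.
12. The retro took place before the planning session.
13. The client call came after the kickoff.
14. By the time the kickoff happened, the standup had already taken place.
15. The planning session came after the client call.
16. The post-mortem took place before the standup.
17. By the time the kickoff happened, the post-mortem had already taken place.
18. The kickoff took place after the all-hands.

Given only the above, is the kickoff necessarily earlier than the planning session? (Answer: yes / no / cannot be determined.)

yes

Chain the constraints: the kickoff → the client call → the planning session. Each link is directly stated, so the kickoff comes before the planning session.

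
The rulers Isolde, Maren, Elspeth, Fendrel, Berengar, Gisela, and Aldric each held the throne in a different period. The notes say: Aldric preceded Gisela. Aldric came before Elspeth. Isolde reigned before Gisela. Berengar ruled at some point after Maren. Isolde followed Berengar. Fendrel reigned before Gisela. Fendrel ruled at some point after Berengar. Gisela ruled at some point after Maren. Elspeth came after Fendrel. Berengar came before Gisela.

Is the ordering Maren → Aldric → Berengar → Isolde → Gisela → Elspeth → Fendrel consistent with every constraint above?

no

The constraints require Fendrel before Elspeth, but in the proposed sequence Elspeth appears ahead of Fendrel. That one violation is enough.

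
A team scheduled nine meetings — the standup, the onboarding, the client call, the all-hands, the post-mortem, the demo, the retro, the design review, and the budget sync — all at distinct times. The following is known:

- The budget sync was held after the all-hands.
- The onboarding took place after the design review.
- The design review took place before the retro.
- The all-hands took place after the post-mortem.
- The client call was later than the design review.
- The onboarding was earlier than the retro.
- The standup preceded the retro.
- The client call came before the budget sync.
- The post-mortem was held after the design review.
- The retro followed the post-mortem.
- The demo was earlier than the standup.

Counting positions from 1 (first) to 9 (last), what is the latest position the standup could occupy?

8

The standup must come before the retro — 1 meeting forced after it.
Everything else can be placed before the standup in some valid order, so the standup can sit as late as position 9 − 1 = 8.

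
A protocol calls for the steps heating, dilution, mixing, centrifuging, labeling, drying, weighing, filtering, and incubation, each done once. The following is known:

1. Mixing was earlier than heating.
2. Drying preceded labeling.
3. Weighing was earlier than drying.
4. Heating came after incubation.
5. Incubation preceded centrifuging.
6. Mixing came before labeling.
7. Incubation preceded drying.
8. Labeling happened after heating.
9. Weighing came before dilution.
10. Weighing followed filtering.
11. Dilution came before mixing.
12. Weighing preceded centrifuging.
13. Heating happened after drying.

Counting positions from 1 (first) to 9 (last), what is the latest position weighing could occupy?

Weighing must come before centrifuging, dilution, drying, heating, labeling, and mixing — 6 steps forced after it.
Everything else can be placed before weighing in some valid order, so weighing can sit as late as position 9 − 6 = 3.

3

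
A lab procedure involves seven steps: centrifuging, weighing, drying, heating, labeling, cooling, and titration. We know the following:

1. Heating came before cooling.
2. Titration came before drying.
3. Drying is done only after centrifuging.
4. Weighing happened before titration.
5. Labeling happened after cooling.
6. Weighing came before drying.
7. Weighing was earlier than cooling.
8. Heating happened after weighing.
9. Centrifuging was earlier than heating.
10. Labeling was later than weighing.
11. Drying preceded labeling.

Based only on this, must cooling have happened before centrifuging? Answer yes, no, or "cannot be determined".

Tracing the constraints gives centrifuging → heating → cooling, so centrifuging must come before cooling.
That means cooling cannot be before centrifuging.

no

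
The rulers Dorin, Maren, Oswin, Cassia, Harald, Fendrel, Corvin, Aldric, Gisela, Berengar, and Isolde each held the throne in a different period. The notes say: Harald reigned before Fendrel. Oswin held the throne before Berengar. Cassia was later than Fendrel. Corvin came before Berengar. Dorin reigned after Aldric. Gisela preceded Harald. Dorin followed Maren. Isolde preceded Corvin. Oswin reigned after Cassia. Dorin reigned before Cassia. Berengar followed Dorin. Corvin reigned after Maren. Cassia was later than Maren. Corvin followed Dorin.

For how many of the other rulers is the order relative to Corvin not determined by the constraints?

5

Forced before Corvin: Aldric, Dorin, Isolde, and Maren; forced after Corvin: Berengar.
That leaves Cassia, Fendrel, Gisela, Harald, and Oswin with no forced order relative to Corvin — 5.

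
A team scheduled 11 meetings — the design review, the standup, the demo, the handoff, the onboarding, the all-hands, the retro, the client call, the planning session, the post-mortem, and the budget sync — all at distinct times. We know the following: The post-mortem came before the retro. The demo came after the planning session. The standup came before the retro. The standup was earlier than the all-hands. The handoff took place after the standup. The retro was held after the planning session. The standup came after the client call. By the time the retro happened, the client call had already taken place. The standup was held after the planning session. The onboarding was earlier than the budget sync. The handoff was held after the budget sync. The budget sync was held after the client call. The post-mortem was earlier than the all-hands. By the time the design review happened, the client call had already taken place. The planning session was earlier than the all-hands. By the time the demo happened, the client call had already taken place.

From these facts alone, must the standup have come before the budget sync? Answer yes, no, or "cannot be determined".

cannot be determined

No chain of stated constraints runs from the standup to the budget sync, and none runs from the budget sync to the standup either.
So the relative order of the standup and the budget sync is not fixed by the given facts.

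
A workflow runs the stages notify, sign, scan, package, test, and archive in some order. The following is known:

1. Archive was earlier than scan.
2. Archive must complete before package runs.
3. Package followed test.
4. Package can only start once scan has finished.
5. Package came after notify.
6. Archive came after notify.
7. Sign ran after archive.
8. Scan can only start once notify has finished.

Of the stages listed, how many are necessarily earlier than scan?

2

Directly stated before scan: archive and notify.
No chain forces package (or any of the others) ahead of scan.
That's archive and notify — 2 in all.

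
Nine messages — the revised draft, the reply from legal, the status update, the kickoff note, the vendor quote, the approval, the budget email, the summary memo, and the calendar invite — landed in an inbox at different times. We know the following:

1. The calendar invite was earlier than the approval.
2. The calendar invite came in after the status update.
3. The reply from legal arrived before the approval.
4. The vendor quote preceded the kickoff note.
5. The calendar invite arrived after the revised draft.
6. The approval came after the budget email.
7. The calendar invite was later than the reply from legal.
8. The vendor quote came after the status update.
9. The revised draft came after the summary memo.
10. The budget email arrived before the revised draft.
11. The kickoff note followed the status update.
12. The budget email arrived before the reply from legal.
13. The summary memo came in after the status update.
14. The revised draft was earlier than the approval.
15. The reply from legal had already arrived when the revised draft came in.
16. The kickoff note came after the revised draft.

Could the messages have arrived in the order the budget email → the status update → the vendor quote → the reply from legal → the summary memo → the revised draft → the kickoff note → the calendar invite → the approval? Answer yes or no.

Check each stated constraint against the proposed order — e.g. the status update is ahead of the calendar invite; the budget email is ahead of the approval. Every pair is in the required order; nothing is violated.

yes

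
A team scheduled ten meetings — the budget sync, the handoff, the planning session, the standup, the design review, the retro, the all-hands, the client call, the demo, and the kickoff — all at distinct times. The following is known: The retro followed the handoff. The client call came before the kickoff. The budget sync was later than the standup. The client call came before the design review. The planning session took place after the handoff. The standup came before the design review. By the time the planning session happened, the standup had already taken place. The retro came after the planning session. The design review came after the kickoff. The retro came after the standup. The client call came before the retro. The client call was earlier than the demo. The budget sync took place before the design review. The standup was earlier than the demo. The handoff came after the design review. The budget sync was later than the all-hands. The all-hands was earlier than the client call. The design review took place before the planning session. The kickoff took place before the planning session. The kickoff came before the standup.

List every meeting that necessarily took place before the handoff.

Directly stated before the handoff: the design review.
The all-hands reaches the handoff via the all-hands → the client call → the design review → the handoff.
The budget sync reaches the handoff via the budget sync → the design review → the handoff.
The client call reaches the handoff via the client call → the design review → the handoff.
Likewise the kickoff and the standup each reach the handoff by chaining the stated constraints.

the all-hands, the budget sync, the client call, the design review, the kickoff, the standup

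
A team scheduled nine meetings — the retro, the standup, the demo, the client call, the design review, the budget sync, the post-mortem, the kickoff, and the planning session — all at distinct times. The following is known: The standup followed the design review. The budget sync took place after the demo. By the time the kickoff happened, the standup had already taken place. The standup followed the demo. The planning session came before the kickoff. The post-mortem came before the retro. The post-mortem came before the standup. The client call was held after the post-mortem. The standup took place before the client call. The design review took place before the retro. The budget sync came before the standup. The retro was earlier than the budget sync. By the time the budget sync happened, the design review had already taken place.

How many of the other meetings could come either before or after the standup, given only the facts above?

1

Forced before the standup: the budget sync, the demo, the design review, the post-mortem, and the retro; forced after the standup: the client call and the kickoff.
That leaves the planning session with no forced order relative to the standup — 1.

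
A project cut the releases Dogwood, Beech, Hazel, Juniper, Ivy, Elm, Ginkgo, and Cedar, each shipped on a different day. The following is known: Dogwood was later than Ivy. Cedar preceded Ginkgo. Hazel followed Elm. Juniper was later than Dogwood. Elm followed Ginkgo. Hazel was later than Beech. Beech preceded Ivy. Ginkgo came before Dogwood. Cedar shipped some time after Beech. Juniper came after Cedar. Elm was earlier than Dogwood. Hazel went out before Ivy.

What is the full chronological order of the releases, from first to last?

The constraints fix every adjacent pair, so only one ordering works:
Beech → Cedar → Ginkgo → Elm → Hazel → Ivy → Dogwood → Juniper.

Beech, Cedar, Ginkgo, Elm, Hazel, Ivy, Dogwood, Juniper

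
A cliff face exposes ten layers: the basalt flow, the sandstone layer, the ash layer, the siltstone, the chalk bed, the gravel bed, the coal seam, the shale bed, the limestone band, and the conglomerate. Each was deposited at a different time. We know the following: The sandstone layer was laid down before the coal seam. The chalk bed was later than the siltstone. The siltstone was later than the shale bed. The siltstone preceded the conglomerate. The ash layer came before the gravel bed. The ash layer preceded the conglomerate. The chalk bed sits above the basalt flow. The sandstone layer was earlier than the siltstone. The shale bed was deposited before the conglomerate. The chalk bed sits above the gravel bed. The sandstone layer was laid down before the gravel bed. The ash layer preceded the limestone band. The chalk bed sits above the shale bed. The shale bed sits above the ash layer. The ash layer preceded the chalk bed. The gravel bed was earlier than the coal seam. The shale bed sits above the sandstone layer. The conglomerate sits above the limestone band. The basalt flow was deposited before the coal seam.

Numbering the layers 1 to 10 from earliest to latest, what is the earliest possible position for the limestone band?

The ash layer must come before the limestone band — 1 forced predecessor.
Nothing else is forced ahead of the limestone band, so its earliest slot is position 1 + 1 = 2.

2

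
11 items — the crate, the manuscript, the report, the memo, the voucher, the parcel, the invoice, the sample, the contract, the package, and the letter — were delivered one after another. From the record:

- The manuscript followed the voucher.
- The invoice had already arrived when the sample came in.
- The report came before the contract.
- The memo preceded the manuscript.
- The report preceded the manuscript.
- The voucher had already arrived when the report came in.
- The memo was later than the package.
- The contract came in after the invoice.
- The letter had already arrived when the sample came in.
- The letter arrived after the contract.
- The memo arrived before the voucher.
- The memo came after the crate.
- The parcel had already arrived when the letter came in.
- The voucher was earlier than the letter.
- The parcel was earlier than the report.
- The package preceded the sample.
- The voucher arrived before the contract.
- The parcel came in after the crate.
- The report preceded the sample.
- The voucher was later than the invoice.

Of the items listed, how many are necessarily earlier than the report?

6

Directly stated before the report: the parcel and the voucher.
The crate reaches the report via the crate → the parcel → the report.
The invoice reaches the report via the invoice → the voucher → the report.
The memo reaches the report via the memo → the voucher → the report.
Likewise the package reaches the report by chaining the stated constraints.
No chain forces the sample (or any of the others) ahead of the report.
That's the crate, the invoice, the memo, the package, the parcel, and the voucher — 6 in all.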